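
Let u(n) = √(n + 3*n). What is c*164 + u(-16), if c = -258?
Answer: -42312 + 8*I ≈ -42312.0 + 8.0*I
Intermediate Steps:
u(n) = 2*√n (u(n) = √(4*n) = 2*√n)
c*164 + u(-16) = -258*164 + 2*√(-16) = -42312 + 2*(4*I) = -42312 + 8*I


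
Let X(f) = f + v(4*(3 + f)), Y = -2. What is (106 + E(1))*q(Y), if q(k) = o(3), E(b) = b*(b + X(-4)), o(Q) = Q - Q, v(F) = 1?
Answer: 0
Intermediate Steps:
o(Q) = 0
X(f) = 1 + f (X(f) = f + 1 = 1 + f)
E(b) = b*(-3 + b) (E(b) = b*(b + (1 - 4)) = b*(b - 3) = b*(-3 + b))
q(k) = 0
(106 + E(1))*q(Y) = (106 + 1*(-3 + 1))*0 = (106 + 1*(-2))*0 = (106 - 2)*0 = 104*0 = 0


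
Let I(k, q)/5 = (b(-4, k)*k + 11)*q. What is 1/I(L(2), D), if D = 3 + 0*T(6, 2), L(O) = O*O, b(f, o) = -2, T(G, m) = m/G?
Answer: 1/45 ≈ 0.022222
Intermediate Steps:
L(O) = O²
D = 3 (D = 3 + 0*(2/6) = 3 + 0*(2*(⅙)) = 3 + 0*(⅓) = 3 + 0 = 3)
I(k, q) = 5*q*(11 - 2*k) (I(k, q) = 5*((-2*k + 11)*q) = 5*((11 - 2*k)*q) = 5*(q*(11 - 2*k)) = 5*q*(11 - 2*k))
1/I(L(2), D) = 1/(5*3*(11 - 2*2²)) = 1/(5*3*(11 - 2*4)) = 1/(5*3*(11 - 8)) = 1/(5*3*3) = 1/45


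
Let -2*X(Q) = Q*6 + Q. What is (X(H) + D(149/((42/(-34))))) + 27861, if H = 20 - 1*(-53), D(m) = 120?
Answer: 55451/2 ≈ 27726.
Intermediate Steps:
H = 73 (H = 20 + 53 = 73)
X(Q) = -7*Q/2 (X(Q) = -(Q*6 + Q)/2 = -(6*Q + Q)/2 = -7*Q/2)
(X(H) + D(149/((42/(-34))))) + 27861 = (-7/2*73 + 120) + 27861 = (-511/2 + 120) + 27861 = -271/2 + 27861 = 55451/2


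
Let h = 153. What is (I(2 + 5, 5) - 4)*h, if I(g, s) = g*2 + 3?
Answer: 1989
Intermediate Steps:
I(g, s) = 3 + 2*g (I(g, s) = 2*g + 3 = 3 + 2*g)
(I(2 + 5, 5) - 4)*h = ((3 + 2*(2 + 5)) - 4)*153 = ((3 + 2*7) - 4)*153 = ((3 + 14) - 4)*153 = (17 - 4)*153 = 13*153 = 1989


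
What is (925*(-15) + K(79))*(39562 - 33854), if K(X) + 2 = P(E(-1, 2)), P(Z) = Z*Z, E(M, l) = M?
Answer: -79204208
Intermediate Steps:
P(Z) = Z**2
K(X) = -1 (K(X) = -2 + (-1)**2 = -2 + 1 = -1)
(925*(-15) + K(79))*(39562 - 33854) = (925*(-15) - 1)*(39562 - 33854) = (-13875 - 1)*5708 = -13876*5708 = -79204208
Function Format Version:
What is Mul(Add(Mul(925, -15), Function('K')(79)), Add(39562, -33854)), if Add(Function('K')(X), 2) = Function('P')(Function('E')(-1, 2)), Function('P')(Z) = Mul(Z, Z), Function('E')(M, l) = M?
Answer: -79204208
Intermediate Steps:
Function('P')(Z) = Pow(Z, 2)
Function('K')(X) = -1 (Function('K')(X) = Add(-2, Pow(-1, 2)) = Add(-2, 1) = -1)
Mul(Add(Mul(925, -15), Function('K')(79)), Add(39562, -33854)) = Mul(Add(Mul(925, -15), -1), Add(39562, -33854)) = Mul(Add(-13875, -1), 5708) = Mul(-13876, 5708) = -79204208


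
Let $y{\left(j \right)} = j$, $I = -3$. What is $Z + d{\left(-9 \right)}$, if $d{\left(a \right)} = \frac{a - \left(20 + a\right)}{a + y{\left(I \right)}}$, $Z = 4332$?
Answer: $\frac{13001}{3} \approx 4333.7$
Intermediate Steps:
$d{\left(a \right)} = - \frac{20}{-3 + a}$ ($d{\left(a \right)} = \frac{a - \left(20 + a\right)}{a - 3} = - \frac{20}{-3 + a}$)
$Z + d{\left(-9 \right)} = 4332 - \frac{20}{-3 - 9} = 4332 - \frac{20}{-12} = 4332 - - \frac{5}{3} = 4332 + \frac{5}{3} = \frac{13001}{3}$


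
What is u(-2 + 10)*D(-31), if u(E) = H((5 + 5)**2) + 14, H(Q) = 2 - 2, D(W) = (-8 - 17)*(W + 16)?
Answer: 5250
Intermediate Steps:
D(W) = -400 - 25*W (D(W) = -25*(16 + W) = -400 - 25*W)
H(Q) = 0
u(E) = 14 (u(E) = 0 + 14 = 14)
u(-2 + 10)*D(-31) = 14*(-400 - 25*(-31)) = 14*(-400 + 775) = 14*375 = 5250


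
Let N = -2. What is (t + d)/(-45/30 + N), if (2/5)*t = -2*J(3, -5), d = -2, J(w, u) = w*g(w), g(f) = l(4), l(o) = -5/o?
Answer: -67/14 ≈ -4.7857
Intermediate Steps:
g(f) = -5/4
J(w, u) = -5*w/4 (J(w, u) = w*(-5/4) = -5*w/4)
t = 75/4 (t = 5*(-(-5)*3/2)/2 = 5*(-2*(-15/4))/2 = (5/2)*(15/2) = 75/4 ≈ 18.750)
(t + d)/(-45/30 + N) = (75/4 - 2)/(-45/30 - 2) = (67/4)/(-45*1/30 - 2) = (67/4)/(-3/2 - 2) = (67/4)/(-7/2) = -2/7*67/4 = -67/14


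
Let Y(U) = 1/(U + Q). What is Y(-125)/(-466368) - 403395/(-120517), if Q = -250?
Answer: 70548944880517/21076977096000 ≈ 3.3472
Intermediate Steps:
Y(U) = 1/(-250 + U) (Y(U) = 1/(U - 250) = 1/(-250 + U))
Y(-125)/(-466368) - 403395/(-120517) = 1/(-250 - 125*(-466368)) - 403395/(-120517) = -1/466368/(-375) - 403395*(-1/120517) = -1/375*(-1/466368) + 403395/120517 = 1/174888000 + 403395/120517 = 70548944880517/21076977096000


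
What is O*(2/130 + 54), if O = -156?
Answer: -42132/5 ≈ -8426.4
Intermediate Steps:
O*(2/130 + 54) = -156*(2/130 + 54) = -156*(2*(1/130) + 54) = -156*(1/65 + 54) = -156*3511/65 = -42132/5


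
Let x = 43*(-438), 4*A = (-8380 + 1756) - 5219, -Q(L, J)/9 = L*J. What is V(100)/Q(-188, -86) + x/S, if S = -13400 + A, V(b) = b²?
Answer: 1288482754/1190342727 ≈ 1.0824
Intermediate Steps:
Q(L, J) = -9*J*L (Q(L, J) = -9*L*J = -9*J*L)
A = -11843/4 (A = ((-8380 + 1756) - 5219)/4 = (-6624 - 5219)/4 = (¼)*(-11843) = -11843/4 ≈ -2960.8)
x = -18834
S = -65443/4 (S = -13400 - 11843/4 = -65443/4 ≈ -16361.)
V(100)/Q(-188, -86) + x/S = 100²/((-9*(-86)*(-188))) - 18834/(-65443/4) = 10000/(-145512) - 18834*(-4/65443) = 10000*(-1/145512) + 75336/65443 = -1250/18189 + 75336/65443 = 1288482754/1190342727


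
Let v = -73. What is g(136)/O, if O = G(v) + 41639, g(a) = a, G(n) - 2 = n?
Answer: 17/5196 ≈ 0.0032717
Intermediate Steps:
G(n) = 2 + n
O = 41568 (O = (2 - 73) + 41639 = -71 + 41639 = 41568)
g(136)/O = 136/41568 = 136*(1/41568) = 17/5196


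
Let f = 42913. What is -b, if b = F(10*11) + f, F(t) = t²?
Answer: -55013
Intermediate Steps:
b = 55013 (b = (10*11)² + 42913 = 110² + 42913 = 12100 + 42913 = 55013)
-b = -1*55013 = -55013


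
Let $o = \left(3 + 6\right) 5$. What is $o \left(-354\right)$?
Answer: $-15930$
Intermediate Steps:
$o = 45$ ($o = 9 \cdot 5 = 45$)
$o \left(-354\right) = 45 \left(-354\right) = -15930$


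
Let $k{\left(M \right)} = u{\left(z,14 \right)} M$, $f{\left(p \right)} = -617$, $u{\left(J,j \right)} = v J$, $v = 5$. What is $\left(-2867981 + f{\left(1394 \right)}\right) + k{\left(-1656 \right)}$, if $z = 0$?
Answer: $-2868598$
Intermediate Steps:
$u{\left(J,j \right)} = 5 J$
$k{\left(M \right)} = 0$ ($k{\left(M \right)} = 5 \cdot 0 M = 0 M = 0$)
$\left(-2867981 + f{\left(1394 \right)}\right) + k{\left(-1656 \right)} = \left(-2867981 - 617\right) + 0 = -2868598 + 0 = -2868598$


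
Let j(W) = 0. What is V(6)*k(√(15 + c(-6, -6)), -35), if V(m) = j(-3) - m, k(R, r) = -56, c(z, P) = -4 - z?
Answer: 336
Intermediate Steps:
V(m) = -m (V(m) = 0 - m = -m)
V(6)*k(√(15 + c(-6, -6)), -35) = -1*6*(-56) = -6*(-56) = 336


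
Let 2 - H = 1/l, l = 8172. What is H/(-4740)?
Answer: -16343/38735280 ≈ -0.00042192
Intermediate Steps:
H = 16343/8172 (H = 2 - 1/8172 = 16343/8172 ≈ 1.9999)
H/(-4740) = (16343/8172)/(-4740) = (16343/8172)*(-1/4740) = -16343/38735280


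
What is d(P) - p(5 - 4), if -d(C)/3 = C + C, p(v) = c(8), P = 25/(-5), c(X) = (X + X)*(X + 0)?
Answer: -98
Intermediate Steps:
c(X) = 2*X² (c(X) = (2*X)*X = 2*X²)
P = -5 (P = 25*(-⅕) = -5)
p(v) = 128 (p(v) = 2*8² = 2*64 = 128)
d(C) = -6*C (d(C) = -3*(C + C) = -6*C)
d(P) - p(5 - 4) = -6*(-5) - 1*128 = 30 - 128 = -98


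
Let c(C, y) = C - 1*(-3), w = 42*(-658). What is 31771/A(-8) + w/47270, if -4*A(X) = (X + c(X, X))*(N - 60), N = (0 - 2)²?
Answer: -753422461/4301570 ≈ -175.15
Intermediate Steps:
w = -27636
N = 4 (N = (-2)² = 4)
c(C, y) = 3 + C (c(C, y) = C + 3 = 3 + C)
A(X) = 42 + 28*X (A(X) = -(X + (3 + X))*(4 - 60)/4 = -(3 + 2*X)*(-56)/4 = -(-168 - 112*X)/4 = 42 + 28*X)
31771/A(-8) + w/47270 = 31771/(42 + 28*(-8)) - 27636/47270 = 31771/(42 - 224) - 27636*1/47270 = 31771/(-182) - 13818/23635 = 31771*(-1/182) - 13818/23635 = -31771/182 - 13818/23635 = -753422461/4301570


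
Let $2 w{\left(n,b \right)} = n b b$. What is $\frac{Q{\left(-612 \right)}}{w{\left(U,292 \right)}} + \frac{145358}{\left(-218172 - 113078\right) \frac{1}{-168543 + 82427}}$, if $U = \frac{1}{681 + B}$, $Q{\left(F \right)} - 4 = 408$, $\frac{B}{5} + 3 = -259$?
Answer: $\frac{66695823987837}{1765231250} \approx 37783.0$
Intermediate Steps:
$B = -1310$ ($B = -15 + 5 \left(-259\right) = -15 - 1295 = -1310$)
$Q{\left(F \right)} = 412$ ($Q{\left(F \right)} = 4 + 408 = 412$)
$U = - \frac{1}{629}$ ($U = \frac{1}{681 - 1310} = \frac{1}{-629} = - \frac{1}{629} \approx -0.0015898$)
$w{\left(n,b \right)} = \frac{n b^{2}}{2}$ ($w{\left(n,b \right)} = \frac{n b b}{2} = \frac{b n b}{2} = \frac{n b^{2}}{2}$)
$\frac{Q{\left(-612 \right)}}{w{\left(U,292 \right)}} + \frac{145358}{\left(-218172 - 113078\right) \frac{1}{-168543 + 82427}} = \frac{412}{\frac{1}{2} \left(- \frac{1}{629}\right) 292^{2}} + \frac{145358}{\left(-218172 - 113078\right) \frac{1}{-168543 + 82427}} = \frac{412}{\frac{1}{2} \left(- \frac{1}{629}\right) 85264} + \frac{145358}{\left(-331250\right) \frac{1}{-86116}} = \frac{412}{- \frac{42632}{629}} + \frac{145358}{\left(-331250\right) \left(- \frac{1}{86116}\right)} = 412 \left(- \frac{629}{42632}\right) + \frac{145358}{\frac{165625}{43058}} = - \frac{64787}{10658} + 145358 \cdot \frac{43058}{165625} = - \frac{64787}{10658} + \frac{6258824764}{165625} = \frac{66695823987837}{1765231250}$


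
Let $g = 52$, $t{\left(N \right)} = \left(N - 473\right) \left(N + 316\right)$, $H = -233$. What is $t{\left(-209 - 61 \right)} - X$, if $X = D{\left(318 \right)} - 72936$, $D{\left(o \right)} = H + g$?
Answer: $38939$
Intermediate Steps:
$t{\left(N \right)} = \left(-473 + N\right) \left(316 + N\right)$
$D{\left(o \right)} = -181$ ($D{\left(o \right)} = -233 + 52 = -181$)
$X = -73117$ ($X = -181 - 72936 = -73117$)
$t{\left(-209 - 61 \right)} - X = \left(-149468 + \left(-209 - 61\right)^{2} - 157 \left(-209 - 61\right)\right) - -73117 = \left(-149468 + \left(-270\right)^{2} - -42390\right) + 73117 = \left(-149468 + 72900 + 42390\right) + 73117 = -34178 + 73117 = 38939$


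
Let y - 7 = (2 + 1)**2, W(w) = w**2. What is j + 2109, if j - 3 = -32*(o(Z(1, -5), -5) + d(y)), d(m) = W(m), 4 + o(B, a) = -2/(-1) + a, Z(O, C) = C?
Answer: -5856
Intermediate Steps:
o(B, a) = -2 + a (o(B, a) = -4 + (-2/(-1) + a) = -4 + (-2*(-1) + a) = -4 + (2 + a) = -2 + a)
y = 16 (y = 7 + (2 + 1)**2 = 7 + 3**2 = 7 + 9 = 16)
d(m) = m**2
j = -7965 (j = 3 - 32*((-2 - 5) + 16**2) = 3 - 32*(-7 + 256) = 3 - 32*249 = 3 - 7968 = -7965)
j + 2109 = -7965 + 2109 = -5856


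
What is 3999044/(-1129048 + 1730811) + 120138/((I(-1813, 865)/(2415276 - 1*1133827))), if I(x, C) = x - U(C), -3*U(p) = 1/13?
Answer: -1806515877003411085/21274127339 ≈ -8.4916e+7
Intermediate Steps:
U(p) = -1/39 (U(p) = -1/(3*13) = -1/3*1/13 = -1/39)
I(x, C) = 1/39 + x (I(x, C) = x - 1*(-1/39) = x + 1/39 = 1/39 + x)
3999044/(-1129048 + 1730811) + 120138/((I(-1813, 865)/(2415276 - 1*1133827))) = 3999044/(-1129048 + 1730811) + 120138/(((1/39 - 1813)/(2415276 - 1*1133827))) = 3999044/601763 + 120138/((-70706/(39*(2415276 - 1133827)))) = 3999044*(1/601763) + 120138/((-70706/39/1281449)) = 3999044/601763 + 120138/((-70706/39*1/1281449)) = 3999044/601763 + 120138/(-70706/49976511) = 3999044/601763 + 120138*(-49976511/70706) = 3999044/601763 - 3002039039259/35353 = -1806515877003411085/21274127339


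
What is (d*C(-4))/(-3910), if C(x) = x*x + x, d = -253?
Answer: 66/85 ≈ 0.77647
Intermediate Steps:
C(x) = x + x**2 (C(x) = x**2 + x = x + x**2)
(d*C(-4))/(-3910) = -(-1012)*(1 - 4)/(-3910) = -(-1012)*(-3)*(-1/3910) = -253*12*(-1/3910) = -3036*(-1/3910) = 66/85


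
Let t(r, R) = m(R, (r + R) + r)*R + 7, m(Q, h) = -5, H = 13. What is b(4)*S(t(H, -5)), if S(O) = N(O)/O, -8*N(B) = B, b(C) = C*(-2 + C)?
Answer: -1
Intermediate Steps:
N(B) = -B/8
t(r, R) = 7 - 5*R (t(r, R) = -5*R + 7 = 7 - 5*R)
S(O) = -1/8 (S(O) = (-O/8)/O = -1/8)
b(4)*S(t(H, -5)) = (4*(-2 + 4))*(-1/8) = (4*2)*(-1/8) = 8*(-1/8) = -1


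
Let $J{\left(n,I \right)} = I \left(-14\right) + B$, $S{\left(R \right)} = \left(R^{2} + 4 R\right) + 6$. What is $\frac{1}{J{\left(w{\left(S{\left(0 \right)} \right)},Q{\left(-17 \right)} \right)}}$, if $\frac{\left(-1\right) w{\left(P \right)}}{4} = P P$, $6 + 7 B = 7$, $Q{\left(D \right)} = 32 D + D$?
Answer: $\frac{7}{54979} \approx 0.00012732$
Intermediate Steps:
$S{\left(R \right)} = 6 + R^{2} + 4 R$
$Q{\left(D \right)} = 33 D$
$B = \frac{1}{7}$ ($B = - \frac{6}{7} + \frac{1}{7} \cdot 7 = - \frac{6}{7} + 1 = \frac{1}{7} \approx 0.14286$)
$w{\left(P \right)} = - 4 P^{2}$ ($w{\left(P \right)} = - 4 P P = - 4 P^{2}$)
$J{\left(n,I \right)} = \frac{1}{7} - 14 I$ ($J{\left(n,I \right)} = I \left(-14\right) + \frac{1}{7} = - 14 I + \frac{1}{7} = \frac{1}{7} - 14 I$)
$\frac{1}{J{\left(w{\left(S{\left(0 \right)} \right)},Q{\left(-17 \right)} \right)}} = \frac{1}{\frac{1}{7} - 14 \cdot 33 \left(-17\right)} = \frac{1}{\frac{1}{7} - -7854} = \frac{1}{\frac{1}{7} + 7854} = \frac{1}{\frac{54979}{7}} = \frac{7}{54979}$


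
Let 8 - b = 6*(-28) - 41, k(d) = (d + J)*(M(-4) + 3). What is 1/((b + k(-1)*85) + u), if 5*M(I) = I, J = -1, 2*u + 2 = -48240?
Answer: -1/24278 ≈ -4.1190e-5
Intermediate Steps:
u = -24121 (u = -1 + (½)*(-48240) = -1 - 24120 = -24121)
M(I) = I/5
k(d) = -11/5 + 11*d/5 (k(d) = (d - 1)*((⅕)*(-4) + 3) = (-1 + d)*(-⅘ + 3) = (-1 + d)*(11/5) = -11/5 + 11*d/5)
b = 217 (b = 8 - (6*(-28) - 41) = 8 - (-168 - 41) = 8 - 1*(-209) = 8 + 209 = 217)
1/((b + k(-1)*85) + u) = 1/((217 + (-11/5 + (11/5)*(-1))*85) - 24121) = 1/((217 + (-11/5 - 11/5)*85) - 24121) = 1/((217 - 22/5*85) - 24121) = 1/((217 - 374) - 24121) = 1/(-157 - 24121) = 1/(-24278) = -1/24278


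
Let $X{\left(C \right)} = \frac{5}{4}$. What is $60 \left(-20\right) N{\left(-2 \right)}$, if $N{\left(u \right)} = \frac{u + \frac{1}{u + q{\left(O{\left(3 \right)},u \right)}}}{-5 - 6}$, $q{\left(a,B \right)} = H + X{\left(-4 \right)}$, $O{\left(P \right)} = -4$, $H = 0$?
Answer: $- \frac{4000}{11} \approx -363.64$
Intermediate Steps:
$X{\left(C \right)} = \frac{5}{4}$ ($X{\left(C \right)} = 5 \cdot \frac{1}{4} = \frac{5}{4}$)
$q{\left(a,B \right)} = \frac{5}{4}$ ($q{\left(a,B \right)} = 0 + \frac{5}{4} = \frac{5}{4}$)
$N{\left(u \right)} = - \frac{u}{11} - \frac{1}{11 \left(\frac{5}{4} + u\right)}$ ($N{\left(u \right)} = \frac{u + \frac{1}{u + \frac{5}{4}}}{-5 - 6} = \frac{u + \frac{1}{\frac{5}{4} + u}}{-11} = \left(u + \frac{1}{\frac{5}{4} + u}\right) \left(- \frac{1}{11}\right) = - \frac{u}{11} - \frac{1}{11 \left(\frac{5}{4} + u\right)}$)
$60 \left(-20\right) N{\left(-2 \right)} = 60 \left(-20\right) \frac{-4 - -10 - 4 \left(-2\right)^{2}}{11 \left(5 + 4 \left(-2\right)\right)} = - 1200 \frac{-4 + 10 - 16}{11 \left(5 - 8\right)} = - 1200 \frac{-4 + 10 - 16}{11 \left(-3\right)} = - 1200 \cdot \frac{1}{11} \left(- \frac{1}{3}\right) \left(-10\right) = \left(-1200\right) \frac{10}{33} = - \frac{4000}{11}$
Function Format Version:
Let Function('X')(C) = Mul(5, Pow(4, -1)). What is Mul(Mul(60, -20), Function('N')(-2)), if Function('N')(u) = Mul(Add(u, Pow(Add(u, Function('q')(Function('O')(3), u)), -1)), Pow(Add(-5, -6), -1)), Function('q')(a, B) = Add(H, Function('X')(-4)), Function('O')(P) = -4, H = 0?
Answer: Rational(-4000, 11) ≈ -363.64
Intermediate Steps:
Function('X')(C) = Rational(5, 4) (Function('X')(C) = Mul(5, Rational(1, 4)) = Rational(5, 4))
Function('q')(a, B) = Rational(5, 4) (Function('q')(a, B) = Add(0, Rational(5, 4)) = Rational(5, 4))
Function('N')(u) = Add(Mul(Rational(-1, 11), u), Mul(Rational(-1, 11), Pow(Add(Rational(5, 4), u), -1))) (Function('N')(u) = Mul(Add(u, Pow(Add(u, Rational(5, 4)), -1)), Pow(Add(-5, -6), -1)) = Mul(Add(u, Pow(Add(Rational(5, 4), u), -1)), Pow(-11, -1)) = Mul(Add(u, Pow(Add(Rational(5, 4), u), -1)), Rational(-1, 11)) = Add(Mul(Rational(-1, 11), u), Mul(Rational(-1, 11), Pow(Add(Rational(5, 4), u), -1))))
Mul(Mul(60, -20), Function('N')(-2)) = Mul(Mul(60, -20), Mul(Rational(1, 11), Pow(Add(5, Mul(4, -2)), -1), Add(-4, Mul(-5, -2), Mul(-4, Pow(-2, 2))))) = Mul(-1200, Mul(Rational(1, 11), Pow(Add(5, -8), -1), Add(-4, 10, Mul(-4, 4)))) = Mul(-1200, Mul(Rational(1, 11), Pow(-3, -1), Add(-4, 10, -16))) = Mul(-1200, Mul(Rational(1, 11), Rational(-1, 3), -10)) = Mul(-1200, Rational(10, 33)) = Rational(-4000, 11)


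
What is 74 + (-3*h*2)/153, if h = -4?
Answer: 3782/51 ≈ 74.157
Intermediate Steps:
74 + (-3*h*2)/153 = 74 + (-3*(-4)*2)/153 = 74 + (12*2)*(1/153) = 74 + 24*(1/153) = 74 + 8/51 = 3782/51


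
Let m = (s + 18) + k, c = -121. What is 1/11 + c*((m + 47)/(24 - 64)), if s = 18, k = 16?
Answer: 131809/440 ≈ 299.57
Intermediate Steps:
m = 52 (m = (18 + 18) + 16 = 36 + 16 = 52)
1/11 + c*((m + 47)/(24 - 64)) = 1/11 - 121*(52 + 47)/(24 - 64) = 1/11 - 11979/(-40) = 1/11 - 11979*(-1)/40 = 1/11 - 121*(-99/40) = 1/11 + 11979/40 = 131809/440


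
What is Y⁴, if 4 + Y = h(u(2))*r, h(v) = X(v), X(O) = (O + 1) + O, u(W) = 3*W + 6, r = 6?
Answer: 454371856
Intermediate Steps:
u(W) = 6 + 3*W
X(O) = 1 + 2*O (X(O) = (1 + O) + O = 1 + 2*O)
h(v) = 1 + 2*v
Y = 146 (Y = -4 + (1 + 2*(6 + 3*2))*6 = -4 + (1 + 2*(6 + 6))*6 = -4 + (1 + 2*12)*6 = -4 + (1 + 24)*6 = -4 + 25*6 = -4 + 150 = 146)
Y⁴ = 146⁴ = 454371856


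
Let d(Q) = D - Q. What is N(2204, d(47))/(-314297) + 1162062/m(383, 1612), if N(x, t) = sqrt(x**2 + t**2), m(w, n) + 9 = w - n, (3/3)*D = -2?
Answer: -581031/619 - sqrt(4860017)/314297 ≈ -938.67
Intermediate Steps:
D = -2
m(w, n) = -9 + w - n (m(w, n) = -9 + (w - n) = -9 + w - n)
d(Q) = -2 - Q
N(x, t) = sqrt(t**2 + x**2)
N(2204, d(47))/(-314297) + 1162062/m(383, 1612) = sqrt((-2 - 1*47)**2 + 2204**2)/(-314297) + 1162062/(-9 + 383 - 1*1612) = sqrt((-2 - 47)**2 + 4857616)*(-1/314297) + 1162062/(-9 + 383 - 1612) = sqrt((-49)**2 + 4857616)*(-1/314297) + 1162062/(-1238) = sqrt(2401 + 4857616)*(-1/314297) + 1162062*(-1/1238) = sqrt(4860017)*(-1/314297) - 581031/619 = -sqrt(4860017)/314297 - 581031/619 = -581031/619 - sqrt(4860017)/314297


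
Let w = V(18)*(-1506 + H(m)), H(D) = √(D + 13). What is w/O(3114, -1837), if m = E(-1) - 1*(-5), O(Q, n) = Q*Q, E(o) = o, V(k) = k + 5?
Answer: -5773/1616166 + 23*√17/9696996 ≈ -0.0035623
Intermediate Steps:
V(k) = 5 + k
O(Q, n) = Q²
m = 4 (m = -1 - 1*(-5) = -1 + 5 = 4)
H(D) = √(13 + D)
w = -34638 + 23*√17 (w = (5 + 18)*(-1506 + √(13 + 4)) = 23*(-1506 + √17) = -34638 + 23*√17 ≈ -34543.)
w/O(3114, -1837) = (-34638 + 23*√17)/(3114²) = (-34638 + 23*√17)/9696996 = (-34638 + 23*√17)*(1/9696996) = -5773/1616166 + 23*√17/9696996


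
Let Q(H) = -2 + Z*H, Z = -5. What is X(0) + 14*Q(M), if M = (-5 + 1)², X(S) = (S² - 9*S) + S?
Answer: -1148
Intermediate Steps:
X(S) = S² - 8*S
M = 16 (M = (-4)² = 16)
Q(H) = -2 - 5*H
X(0) + 14*Q(M) = 0*(-8 + 0) + 14*(-2 - 5*16) = 0*(-8) + 14*(-2 - 80) = 0 + 14*(-82) = 0 - 1148 = -1148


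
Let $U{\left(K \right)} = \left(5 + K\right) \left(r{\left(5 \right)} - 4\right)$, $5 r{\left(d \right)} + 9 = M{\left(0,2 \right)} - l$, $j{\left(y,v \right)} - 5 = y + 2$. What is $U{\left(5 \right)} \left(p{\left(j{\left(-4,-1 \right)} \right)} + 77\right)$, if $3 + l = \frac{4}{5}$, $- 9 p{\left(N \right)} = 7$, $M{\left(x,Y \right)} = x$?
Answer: $- \frac{183848}{45} \approx -4085.5$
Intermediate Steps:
$j{\left(y,v \right)} = 7 + y$ ($j{\left(y,v \right)} = 5 + \left(y + 2\right) = 5 + \left(2 + y\right) = 7 + y$)
$p{\left(N \right)} = - \frac{7}{9}$ ($p{\left(N \right)} = \left(- \frac{1}{9}\right) 7 = - \frac{7}{9}$)
$l = - \frac{11}{5}$ ($l = -3 + \frac{4}{5} = - \frac{11}{5} \approx -2.2$)
$r{\left(d \right)} = - \frac{34}{25}$ ($r{\left(d \right)} = - \frac{9}{5} + \frac{0 - - \frac{11}{5}}{5} = - \frac{9}{5} + \frac{0 + \frac{11}{5}}{5} = - \frac{9}{5} + \frac{1}{5} \cdot \frac{11}{5} = - \frac{9}{5} + \frac{11}{25} = - \frac{34}{25}$)
$U{\left(K \right)} = - \frac{134}{5} - \frac{134 K}{25}$ ($U{\left(K \right)} = \left(5 + K\right) \left(- \frac{34}{25} - 4\right) = \left(5 + K\right) \left(- \frac{134}{25}\right) = - \frac{134}{5} - \frac{134 K}{25}$)
$U{\left(5 \right)} \left(p{\left(j{\left(-4,-1 \right)} \right)} + 77\right) = \left(- \frac{134}{5} - \frac{134}{5}\right) \left(- \frac{7}{9} + 77\right) = \left(- \frac{134}{5} - \frac{134}{5}\right) \frac{686}{9} = \left(- \frac{268}{5}\right) \frac{686}{9} = - \frac{183848}{45}$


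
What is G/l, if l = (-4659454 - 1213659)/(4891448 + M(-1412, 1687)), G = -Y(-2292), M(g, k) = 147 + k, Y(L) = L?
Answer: -11215402344/5873113 ≈ -1909.6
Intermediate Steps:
G = 2292 (G = -1*(-2292) = 2292)
l = -5873113/4893282 (l = (-4659454 - 1213659)/(4891448 + (147 + 1687)) = -5873113/(4891448 + 1834) = -5873113/4893282 ≈ -1.2002)
G/l = 2292/(-5873113/4893282) = 2292*(-4893282/5873113) = -11215402344/5873113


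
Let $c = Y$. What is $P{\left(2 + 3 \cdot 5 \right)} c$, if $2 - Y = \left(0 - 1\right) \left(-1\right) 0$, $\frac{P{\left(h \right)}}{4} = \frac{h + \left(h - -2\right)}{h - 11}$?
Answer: $48$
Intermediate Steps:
$P{\left(h \right)} = \frac{4 \left(2 + 2 h\right)}{-11 + h}$ ($P{\left(h \right)} = 4 \frac{h + \left(h - -2\right)}{h - 11} = 4 \frac{h + \left(h + 2\right)}{-11 + h} = 4 \frac{h + \left(2 + h\right)}{-11 + h} = 4 \frac{2 + 2 h}{-11 + h} = \frac{4 \left(2 + 2 h\right)}{-11 + h}$)
$Y = 2$ ($Y = 2 - \left(0 - 1\right) \left(-1\right) 0 = 2 - \left(-1\right) \left(-1\right) 0 = 2 - 1 \cdot 0 = 2 - 0 = 2 + 0 = 2$)
$c = 2$
$P{\left(2 + 3 \cdot 5 \right)} c = \frac{8 \left(1 + \left(2 + 3 \cdot 5\right)\right)}{-11 + \left(2 + 3 \cdot 5\right)} 2 = \frac{8 \left(1 + \left(2 + 15\right)\right)}{-11 + \left(2 + 15\right)} 2 = \frac{8 \left(1 + 17\right)}{-11 + 17} \cdot 2 = 8 \cdot \frac{1}{6} \cdot 18 \cdot 2 = 24 \cdot 2 = 48$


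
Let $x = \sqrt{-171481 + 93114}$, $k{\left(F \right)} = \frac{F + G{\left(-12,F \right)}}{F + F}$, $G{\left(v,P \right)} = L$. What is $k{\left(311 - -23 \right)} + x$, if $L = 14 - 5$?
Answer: $\frac{343}{668} + i \sqrt{78367} \approx 0.51347 + 279.94 i$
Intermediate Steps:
$L = 9$ ($L = 14 - 5 = 9$)
$G{\left(v,P \right)} = 9$
$k{\left(F \right)} = \frac{9 + F}{2 F}$ ($k{\left(F \right)} = \frac{F + 9}{F + F} = \frac{9 + F}{2 F}$)
$x = i \sqrt{78367}$ ($x = \sqrt{-78367} = i \sqrt{78367} \approx 279.94 i$)
$k{\left(311 - -23 \right)} + x = \frac{9 + \left(311 - -23\right)}{2 \left(311 - -23\right)} + i \sqrt{78367} = \frac{9 + \left(311 + 23\right)}{2 \left(311 + 23\right)} + i \sqrt{78367} = \frac{9 + 334}{2 \cdot 334} + i \sqrt{78367} = \frac{1}{2} \cdot \frac{1}{334} \cdot 343 + i \sqrt{78367} = \frac{343}{668} + i \sqrt{78367}$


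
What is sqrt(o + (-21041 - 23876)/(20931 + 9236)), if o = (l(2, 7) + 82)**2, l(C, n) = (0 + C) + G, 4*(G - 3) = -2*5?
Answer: sqrt(25986457713173)/60334 ≈ 84.491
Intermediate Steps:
G = 1/2 (G = 3 + (-2*5)/4 = 3 + (1/4)*(-10) = 3 - 5/2 = 1/2 ≈ 0.50000)
l(C, n) = 1/2 + C (l(C, n) = (0 + C) + 1/2 = C + 1/2 = 1/2 + C)
o = 28561/4 (o = ((1/2 + 2) + 82)**2 = (5/2 + 82)**2 = (169/2)**2 = 28561/4 ≈ 7140.3)
sqrt(o + (-21041 - 23876)/(20931 + 9236)) = sqrt(28561/4 + (-21041 - 23876)/(20931 + 9236)) = sqrt(28561/4 - 44917/30167) = sqrt(861420019/120668) = sqrt(25986457713173)/60334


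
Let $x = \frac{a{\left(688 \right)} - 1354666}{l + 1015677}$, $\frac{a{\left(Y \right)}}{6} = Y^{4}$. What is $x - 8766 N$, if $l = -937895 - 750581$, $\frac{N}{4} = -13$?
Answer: $- \frac{1037642585582}{672799} \approx -1.5423 \cdot 10^{6}$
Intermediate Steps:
$N = -52$ ($N = 4 \left(-13\right) = -52$)
$a{\left(Y \right)} = 6 Y^{4}$
$l = -1688476$
$x = - \frac{1344325899350}{672799}$ ($x = \frac{6 \cdot 688^{4} - 1354666}{-1688476 + 1015677} = \frac{6 \cdot 224054542336 - 1354666}{-672799} = \left(1344327254016 - 1354666\right) \left(- \frac{1}{672799}\right) = 1344325899350 \left(- \frac{1}{672799}\right) = - \frac{1344325899350}{672799} \approx -1.9981 \cdot 10^{6}$)
$x - 8766 N = - \frac{1344325899350}{672799} - 8766 \left(-52\right) = - \frac{1344325899350}{672799} - -455832 = - \frac{1344325899350}{672799} + 455832 = - \frac{1037642585582}{672799}$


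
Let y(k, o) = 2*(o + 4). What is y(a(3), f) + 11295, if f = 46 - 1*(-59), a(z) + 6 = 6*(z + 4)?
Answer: 11513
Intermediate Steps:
a(z) = 18 + 6*z (a(z) = -6 + 6*(z + 4) = -6 + 6*(4 + z) = -6 + (24 + 6*z) = 18 + 6*z)
f = 105 (f = 46 + 59 = 105)
y(k, o) = 8 + 2*o (y(k, o) = 2*(4 + o) = 8 + 2*o)
y(a(3), f) + 11295 = (8 + 2*105) + 11295 = (8 + 210) + 11295 = 218 + 11295 = 11513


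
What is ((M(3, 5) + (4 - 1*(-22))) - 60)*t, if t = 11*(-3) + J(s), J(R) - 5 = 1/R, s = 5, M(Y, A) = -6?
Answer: 1112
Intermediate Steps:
J(R) = 5 + 1/R
t = -139/5 (t = 11*(-3) + (5 + 1/5) = -33 + (5 + ⅕) = -33 + 26/5 = -139/5 ≈ -27.800)
((M(3, 5) + (4 - 1*(-22))) - 60)*t = ((-6 + (4 - 1*(-22))) - 60)*(-139/5) = ((-6 + (4 + 22)) - 60)*(-139/5) = ((-6 + 26) - 60)*(-139/5) = (20 - 60)*(-139/5) = -40*(-139/5) = 1112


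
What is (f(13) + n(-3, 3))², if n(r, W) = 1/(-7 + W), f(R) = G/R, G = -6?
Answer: 1369/2704 ≈ 0.50629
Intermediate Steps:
f(R) = -6/R
(f(13) + n(-3, 3))² = (-6/13 + 1/(-7 + 3))² = (-6*1/13 + 1/(-4))² = (-6/13 - ¼)² = (-37/52)² = 1369/2704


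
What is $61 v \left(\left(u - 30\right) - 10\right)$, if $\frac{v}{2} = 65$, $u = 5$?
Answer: $-277550$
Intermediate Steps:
$v = 130$ ($v = 2 \cdot 65 = 130$)
$61 v \left(\left(u - 30\right) - 10\right) = 61 \cdot 130 \left(\left(5 - 30\right) - 10\right) = 7930 \left(-25 - 10\right) = 7930 \left(-35\right) = -277550$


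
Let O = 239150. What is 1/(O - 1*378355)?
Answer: -1/139205 ≈ -7.1836e-6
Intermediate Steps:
1/(O - 1*378355) = 1/(239150 - 1*378355) = 1/(239150 - 378355) = 1/(-139205) = -1/139205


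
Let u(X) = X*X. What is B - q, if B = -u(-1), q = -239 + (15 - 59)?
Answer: 282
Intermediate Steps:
u(X) = X²
q = -283 (q = -239 - 44 = -283)
B = -1 (B = -1*(-1)² = -1*1 = -1)
B - q = -1 - 1*(-283) = -1 + 283 = 282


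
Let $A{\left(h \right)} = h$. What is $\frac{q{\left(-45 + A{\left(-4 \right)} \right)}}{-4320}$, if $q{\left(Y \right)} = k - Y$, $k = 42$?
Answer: $- \frac{91}{4320} \approx -0.021065$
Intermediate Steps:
$q{\left(Y \right)} = 42 - Y$
$\frac{q{\left(-45 + A{\left(-4 \right)} \right)}}{-4320} = \frac{42 - \left(-45 - 4\right)}{-4320} = \left(42 - -49\right) \left(- \frac{1}{4320}\right) = \left(42 + 49\right) \left(- \frac{1}{4320}\right) = 91 \left(- \frac{1}{4320}\right) = - \frac{91}{4320}$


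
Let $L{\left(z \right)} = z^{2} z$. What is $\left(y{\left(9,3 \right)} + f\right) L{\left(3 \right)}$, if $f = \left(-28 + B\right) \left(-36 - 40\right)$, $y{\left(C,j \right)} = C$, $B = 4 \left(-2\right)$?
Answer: $74115$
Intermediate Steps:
$B = -8$
$f = 2736$ ($f = \left(-28 - 8\right) \left(-36 - 40\right) = \left(-36\right) \left(-76\right) = 2736$)
$L{\left(z \right)} = z^{3}$
$\left(y{\left(9,3 \right)} + f\right) L{\left(3 \right)} = \left(9 + 2736\right) 3^{3} = 2745 \cdot 27 = 74115$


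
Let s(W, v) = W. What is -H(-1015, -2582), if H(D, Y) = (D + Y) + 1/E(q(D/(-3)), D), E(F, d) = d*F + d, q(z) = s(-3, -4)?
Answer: 7301909/2030 ≈ 3597.0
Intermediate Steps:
q(z) = -3
E(F, d) = d + F*d (E(F, d) = F*d + d = d + F*d)
H(D, Y) = D + Y - 1/(2*D) (H(D, Y) = (D + Y) + 1/(D*(1 - 3)) = (D + Y) + 1/(D*(-2)) = (D + Y) + 1/(-2*D) = (D + Y) - 1/(2*D) = D + Y - 1/(2*D))
-H(-1015, -2582) = -(-1015 - 2582 - 1/2/(-1015)) = -(-1015 - 2582 - 1/2*(-1/1015)) = -(-1015 - 2582 + 1/2030) = -1*(-7301909/2030) = 7301909/2030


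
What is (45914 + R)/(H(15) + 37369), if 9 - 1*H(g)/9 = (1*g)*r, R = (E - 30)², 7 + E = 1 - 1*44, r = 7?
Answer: 52314/36505 ≈ 1.4331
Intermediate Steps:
E = -50 (E = -7 + (1 - 1*44) = -7 + (1 - 44) = -7 - 43 = -50)
R = 6400 (R = (-50 - 30)² = (-80)² = 6400)
H(g) = 81 - 63*g (H(g) = 81 - 9*1*g*7 = 81 - 9*g*7 = 81 - 63*g)
(45914 + R)/(H(15) + 37369) = (45914 + 6400)/((81 - 63*15) + 37369) = 52314/((81 - 945) + 37369) = 52314/(-864 + 37369) = 52314/36505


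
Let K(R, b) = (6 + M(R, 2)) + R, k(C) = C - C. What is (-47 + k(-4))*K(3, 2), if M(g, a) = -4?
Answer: -235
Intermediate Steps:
k(C) = 0
K(R, b) = 2 + R (K(R, b) = (6 - 4) + R = 2 + R)
(-47 + k(-4))*K(3, 2) = (-47 + 0)*(2 + 3) = -47*5 = -235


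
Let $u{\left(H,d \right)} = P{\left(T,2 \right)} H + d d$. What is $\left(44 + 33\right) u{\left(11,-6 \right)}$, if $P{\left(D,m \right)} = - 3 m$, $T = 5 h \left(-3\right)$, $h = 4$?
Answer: $-2310$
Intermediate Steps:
$T = -60$ ($T = 5 \cdot 4 \left(-3\right) = 20 \left(-3\right) = -60$)
$u{\left(H,d \right)} = d^{2} - 6 H$ ($u{\left(H,d \right)} = \left(-3\right) 2 H + d d = - 6 H + d^{2} = d^{2} - 6 H$)
$\left(44 + 33\right) u{\left(11,-6 \right)} = \left(44 + 33\right) \left(\left(-6\right)^{2} - 66\right) = 77 \left(36 - 66\right) = 77 \left(-30\right) = -2310$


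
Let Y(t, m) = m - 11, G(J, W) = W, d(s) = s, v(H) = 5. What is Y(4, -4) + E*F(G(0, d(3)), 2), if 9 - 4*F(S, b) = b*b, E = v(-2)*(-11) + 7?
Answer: -75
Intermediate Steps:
Y(t, m) = -11 + m
E = -48 (E = 5*(-11) + 7 = -55 + 7 = -48)
F(S, b) = 9/4 - b²/4 (F(S, b) = 9/4 - b*b/4 = 9/4 - b²/4)
Y(4, -4) + E*F(G(0, d(3)), 2) = (-11 - 4) - 48*(9/4 - ¼*2²) = -15 - 48*(9/4 - ¼*4) = -15 - 48*(9/4 - 1) = -15 - 48*5/4 = -15 - 60 = -75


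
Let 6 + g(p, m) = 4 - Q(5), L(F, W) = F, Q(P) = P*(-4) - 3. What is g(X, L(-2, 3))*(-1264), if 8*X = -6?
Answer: -26544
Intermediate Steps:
Q(P) = -3 - 4*P (Q(P) = -4*P - 3 = -3 - 4*P)
X = -¾ (X = (⅛)*(-6) = -¾ ≈ -0.75000)
g(p, m) = 21 (g(p, m) = -6 + (4 - (-3 - 4*5)) = -6 + (4 - (-3 - 20)) = -6 + (4 - 1*(-23)) = -6 + (4 + 23) = -6 + 27 = 21)
g(X, L(-2, 3))*(-1264) = 21*(-1264) = -26544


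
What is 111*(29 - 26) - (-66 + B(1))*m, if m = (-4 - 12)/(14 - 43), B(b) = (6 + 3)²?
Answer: 9417/29 ≈ 324.72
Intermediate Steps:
B(b) = 81 (B(b) = 9² = 81)
m = 16/29 (m = -16/(-29) = -16*(-1/29) = 16/29 ≈ 0.55172)
111*(29 - 26) - (-66 + B(1))*m = 111*(29 - 26) - (-66 + 81)*16/29 = 111*3 - 15*16/29 = 333 - 1*240/29 = 333 - 240/29 = 9417/29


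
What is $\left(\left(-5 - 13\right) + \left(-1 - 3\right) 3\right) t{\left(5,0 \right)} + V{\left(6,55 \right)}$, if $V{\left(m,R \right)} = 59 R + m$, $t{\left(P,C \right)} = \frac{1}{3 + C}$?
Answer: $3241$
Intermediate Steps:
$V{\left(m,R \right)} = m + 59 R$
$\left(\left(-5 - 13\right) + \left(-1 - 3\right) 3\right) t{\left(5,0 \right)} + V{\left(6,55 \right)} = \frac{\left(-5 - 13\right) + \left(-1 - 3\right) 3}{3 + 0} + \left(6 + 59 \cdot 55\right) = \frac{\left(-5 - 13\right) - 12}{3} + \left(6 + 3245\right) = \left(-18 - 12\right) \frac{1}{3} + 3251 = \left(-30\right) \frac{1}{3} + 3251 = -10 + 3251 = 3241$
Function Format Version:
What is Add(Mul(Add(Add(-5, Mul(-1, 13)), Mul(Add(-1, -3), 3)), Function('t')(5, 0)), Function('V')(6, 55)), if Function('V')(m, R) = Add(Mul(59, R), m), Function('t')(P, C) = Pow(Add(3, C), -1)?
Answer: 3241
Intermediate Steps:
Function('V')(m, R) = Add(m, Mul(59, R))
Add(Mul(Add(Add(-5, Mul(-1, 13)), Mul(Add(-1, -3), 3)), Function('t')(5, 0)), Function('V')(6, 55)) = Add(Mul(Add(Add(-5, Mul(-1, 13)), Mul(Add(-1, -3), 3)), Pow(Add(3, 0), -1)), Add(6, Mul(59, 55))) = Add(Mul(Add(Add(-5, -13), Mul(-4, 3)), Pow(3, -1)), Add(6, 3245)) = Add(Mul(Add(-18, -12), Rational(1, 3)), 3251) = Add(Mul(-30, Rational(1, 3)), 3251) = Add(-10, 3251) = 3241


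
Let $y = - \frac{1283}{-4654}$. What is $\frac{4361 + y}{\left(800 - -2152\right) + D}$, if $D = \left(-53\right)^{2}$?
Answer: $\frac{20297377}{26811694} \approx 0.75703$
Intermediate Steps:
$D = 2809$
$y = \frac{1283}{4654}$ ($y = \left(-1283\right) \left(- \frac{1}{4654}\right) = \frac{1283}{4654} \approx 0.27568$)
$\frac{4361 + y}{\left(800 - -2152\right) + D} = \frac{4361 + \frac{1283}{4654}}{\left(800 - -2152\right) + 2809} = \frac{20297377}{4654 \left(\left(800 + 2152\right) + 2809\right)} = \frac{20297377}{4654 \left(2952 + 2809\right)} = \frac{20297377}{4654 \cdot 5761} = \frac{20297377}{4654} \cdot \frac{1}{5761} = \frac{20297377}{26811694}$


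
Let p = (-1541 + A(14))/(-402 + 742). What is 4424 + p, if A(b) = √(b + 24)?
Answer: 1502619/340 + √38/340 ≈ 4419.5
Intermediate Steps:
A(b) = √(24 + b)
p = -1541/340 + √38/340 (p = (-1541 + √(24 + 14))/(-402 + 742) = (-1541 + √38)/340 = (-1541 + √38)*(1/340) = -1541/340 + √38/340 ≈ -4.5142)
4424 + p = 4424 + (-1541/340 + √38/340) = 1502619/340 + √38/340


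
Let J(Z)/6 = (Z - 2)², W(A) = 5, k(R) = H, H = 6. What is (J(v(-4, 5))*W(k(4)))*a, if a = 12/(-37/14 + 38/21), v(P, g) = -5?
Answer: -21168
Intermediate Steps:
k(R) = 6
J(Z) = 6*(-2 + Z)² (J(Z) = 6*(Z - 2)² = 6*(-2 + Z)²)
a = -72/5 (a = 12/(-37*1/14 + 38*(1/21)) = 12/(-37/14 + 38/21) = 12/(-⅚) = 12*(-6/5) = -72/5 ≈ -14.400)
(J(v(-4, 5))*W(k(4)))*a = ((6*(-2 - 5)²)*5)*(-72/5) = ((6*(-7)²)*5)*(-72/5) = ((6*49)*5)*(-72/5) = (294*5)*(-72/5) = 1470*(-72/5) = -21168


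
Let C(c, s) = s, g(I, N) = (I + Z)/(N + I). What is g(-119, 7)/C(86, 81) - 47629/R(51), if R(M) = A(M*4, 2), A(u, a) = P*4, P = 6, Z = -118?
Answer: -6001175/3024 ≈ -1984.5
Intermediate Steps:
g(I, N) = (-118 + I)/(I + N) (g(I, N) = (I - 118)/(N + I) = (-118 + I)/(I + N))
A(u, a) = 24 (A(u, a) = 6*4 = 24)
R(M) = 24
g(-119, 7)/C(86, 81) - 47629/R(51) = ((-118 - 119)/(-119 + 7))/81 - 47629/24 = (-237/(-112))*(1/81) - 47629*1/24 = -1/112*(-237)*(1/81) - 47629/24 = (237/112)*(1/81) - 47629/24 = 79/3024 - 47629/24 = -6001175/3024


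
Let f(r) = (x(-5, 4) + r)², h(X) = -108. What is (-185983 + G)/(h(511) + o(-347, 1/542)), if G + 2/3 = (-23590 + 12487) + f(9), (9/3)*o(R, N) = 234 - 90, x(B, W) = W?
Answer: 590753/180 ≈ 3282.0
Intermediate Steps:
o(R, N) = 48 (o(R, N) = (234 - 90)/3 = (⅓)*144 = 48)
f(r) = (4 + r)²
G = -32804/3 (G = -⅔ + ((-23590 + 12487) + (4 + 9)²) = -⅔ + (-11103 + 13²) = -⅔ + (-11103 + 169) = -⅔ - 10934 = -32804/3 ≈ -10935.)
(-185983 + G)/(h(511) + o(-347, 1/542)) = (-185983 - 32804/3)/(-108 + 48) = -590753/3/(-60) = -590753/3*(-1/60) = 590753/180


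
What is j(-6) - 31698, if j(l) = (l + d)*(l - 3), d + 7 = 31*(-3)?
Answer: -30744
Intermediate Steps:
d = -100 (d = -7 + 31*(-3) = -7 - 93 = -100)
j(l) = (-100 + l)*(-3 + l) (j(l) = (l - 100)*(l - 3) = (-100 + l)*(-3 + l))
j(-6) - 31698 = (300 + (-6)² - 103*(-6)) - 31698 = (300 + 36 + 618) - 31698 = 954 - 31698 = -30744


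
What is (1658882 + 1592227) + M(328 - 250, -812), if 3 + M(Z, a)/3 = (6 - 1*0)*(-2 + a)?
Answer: 3236448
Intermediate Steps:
M(Z, a) = -45 + 18*a (M(Z, a) = -9 + 3*((6 - 1*0)*(-2 + a)) = -9 + 3*((6 + 0)*(-2 + a)) = -9 + 3*(6*(-2 + a)) = -9 + 3*(-12 + 6*a) = -9 + (-36 + 18*a) = -45 + 18*a)
(1658882 + 1592227) + M(328 - 250, -812) = (1658882 + 1592227) + (-45 + 18*(-812)) = 3251109 + (-45 - 14616) = 3251109 - 14661 = 3236448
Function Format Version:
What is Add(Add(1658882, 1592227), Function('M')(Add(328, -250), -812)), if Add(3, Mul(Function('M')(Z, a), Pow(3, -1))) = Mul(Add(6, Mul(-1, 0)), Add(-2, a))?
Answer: 3236448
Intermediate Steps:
Function('M')(Z, a) = Add(-45, Mul(18, a)) (Function('M')(Z, a) = Add(-9, Mul(3, Mul(Add(6, Mul(-1, 0)), Add(-2, a)))) = Add(-9, Mul(3, Mul(Add(6, 0), Add(-2, a)))) = Add(-9, Mul(3, Mul(6, Add(-2, a)))) = Add(-9, Mul(3, Add(-12, Mul(6, a)))) = Add(-9, Add(-36, Mul(18, a))) = Add(-45, Mul(18, a)))
Add(Add(1658882, 1592227), Function('M')(Add(328, -250), -812)) = Add(Add(1658882, 1592227), Add(-45, Mul(18, -812))) = Add(3251109, Add(-45, -14616)) = Add(3251109, -14661) = 3236448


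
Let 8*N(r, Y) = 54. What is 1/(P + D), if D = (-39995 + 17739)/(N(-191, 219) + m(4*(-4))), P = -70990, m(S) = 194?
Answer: -803/57093994 ≈ -1.4065e-5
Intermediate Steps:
N(r, Y) = 27/4 (N(r, Y) = (⅛)*54 = 27/4)
D = -89024/803 (D = (-39995 + 17739)/(27/4 + 194) = -22256/803/4 = -22256*4/803 = -89024/803 ≈ -110.86)
1/(P + D) = 1/(-70990 - 89024/803) = 1/(-57093994/803) = -803/57093994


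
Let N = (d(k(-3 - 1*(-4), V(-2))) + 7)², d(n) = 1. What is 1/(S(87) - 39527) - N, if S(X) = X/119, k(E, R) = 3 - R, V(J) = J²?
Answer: -301032183/4703626 ≈ -64.000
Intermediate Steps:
S(X) = X/119 (S(X) = X*(1/119) = X/119)
N = 64 (N = (1 + 7)² = 8² = 64)
1/(S(87) - 39527) - N = 1/((1/119)*87 - 39527) - 1*64 = 1/(87/119 - 39527) - 64 = 1/(-4703626/119) - 64 = -119/4703626 - 64 = -301032183/4703626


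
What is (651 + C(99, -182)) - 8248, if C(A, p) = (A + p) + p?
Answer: -7862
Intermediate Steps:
C(A, p) = A + 2*p
(651 + C(99, -182)) - 8248 = (651 + (99 + 2*(-182))) - 8248 = (651 + (99 - 364)) - 8248 = (651 - 265) - 8248 = 386 - 8248 = -7862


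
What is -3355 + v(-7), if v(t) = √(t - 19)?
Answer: -3355 + I*√26 ≈ -3355.0 + 5.099*I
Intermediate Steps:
v(t) = √(-19 + t)
-3355 + v(-7) = -3355 + √(-19 - 7) = -3355 + √(-26) = -3355 + I*√26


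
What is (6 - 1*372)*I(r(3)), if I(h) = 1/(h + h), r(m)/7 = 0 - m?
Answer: 61/7 ≈ 8.7143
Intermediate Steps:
r(m) = -7*m (r(m) = 7*(0 - m) = 7*(-m) = -7*m)
I(h) = 1/(2*h)
(6 - 1*372)*I(r(3)) = (6 - 1*372)*(1/(2*((-7*3)))) = (6 - 372)*((½)/(-21)) = -183*(-1)/21 = -366*(-1/42) = 61/7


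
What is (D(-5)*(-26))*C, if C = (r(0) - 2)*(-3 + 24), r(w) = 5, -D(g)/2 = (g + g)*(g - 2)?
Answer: 229320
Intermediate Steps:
D(g) = -4*g*(-2 + g) (D(g) = -2*(g + g)*(g - 2) = -2*2*g*(-2 + g) = -4*g*(-2 + g))
C = 63 (C = (5 - 2)*(-3 + 24) = 3*21 = 63)
(D(-5)*(-26))*C = ((4*(-5)*(2 - 1*(-5)))*(-26))*63 = ((4*(-5)*(2 + 5))*(-26))*63 = ((4*(-5)*7)*(-26))*63 = -140*(-26)*63 = 3640*63 = 229320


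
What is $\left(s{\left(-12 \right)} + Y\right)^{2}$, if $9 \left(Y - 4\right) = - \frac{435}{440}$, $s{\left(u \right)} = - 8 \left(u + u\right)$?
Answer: $\frac{2674441225}{69696} \approx 38373.0$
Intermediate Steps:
$s{\left(u \right)} = - 16 u$ ($s{\left(u \right)} = - 8 \cdot 2 u = - 16 u$)
$Y = \frac{1027}{264}$ ($Y = 4 + \frac{\left(-435\right) \frac{1}{440}}{9} = 4 + \frac{1}{9} \left(- \frac{87}{88}\right) = 4 - \frac{29}{264} = \frac{1027}{264} \approx 3.8902$)
$\left(s{\left(-12 \right)} + Y\right)^{2} = \left(\left(-16\right) \left(-12\right) + \frac{1027}{264}\right)^{2} = \left(192 + \frac{1027}{264}\right)^{2} = \left(\frac{51715}{264}\right)^{2} = \frac{2674441225}{69696}$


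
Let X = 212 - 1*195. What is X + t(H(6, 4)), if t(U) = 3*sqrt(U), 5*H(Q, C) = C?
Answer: 17 + 6*sqrt(5)/5 ≈ 19.683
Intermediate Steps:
X = 17 (X = 212 - 195 = 17)
H(Q, C) = C/5
X + t(H(6, 4)) = 17 + 3*sqrt((1/5)*4) = 17 + 3*sqrt(4/5) = 17 + 3*(2*sqrt(5)/5) = 17 + 6*sqrt(5)/5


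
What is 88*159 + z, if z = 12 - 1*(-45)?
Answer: 14049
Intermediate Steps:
z = 57 (z = 12 + 45 = 57)
88*159 + z = 88*159 + 57 = 13992 + 57 = 14049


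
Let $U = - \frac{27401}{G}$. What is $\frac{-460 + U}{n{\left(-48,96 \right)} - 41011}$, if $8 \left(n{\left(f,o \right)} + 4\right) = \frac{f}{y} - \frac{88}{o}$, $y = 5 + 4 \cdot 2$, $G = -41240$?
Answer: $\frac{2955107844}{263871248045} \approx 0.011199$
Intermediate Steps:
$y = 13$ ($y = 5 + 8 = 13$)
$n{\left(f,o \right)} = -4 - \frac{11}{o} + \frac{f}{104}$ ($n{\left(f,o \right)} = -4 + \frac{\frac{f}{13} - \frac{88}{o}}{8} = -4 + \frac{- \frac{88}{o} + \frac{f}{13}}{8} = -4 + \left(- \frac{11}{o} + \frac{f}{104}\right) = -4 - \frac{11}{o} + \frac{f}{104}$)
$U = \frac{27401}{41240}$ ($U = - \frac{27401}{-41240} = \left(-27401\right) \left(- \frac{1}{41240}\right) = \frac{27401}{41240} \approx 0.66443$)
$\frac{-460 + U}{n{\left(-48,96 \right)} - 41011} = \frac{-460 + \frac{27401}{41240}}{\left(-4 - \frac{11}{96} + \frac{1}{104} \left(-48\right)\right) - 41011} = - \frac{18942999}{41240 \left(\left(-4 - \frac{11}{96} - \frac{6}{13}\right) - 41011\right)} = - \frac{18942999}{41240 \left(- \frac{5711}{1248} - 41011\right)} = - \frac{18942999}{41240 \left(- \frac{51187439}{1248}\right)} = \left(- \frac{18942999}{41240}\right) \left(- \frac{1248}{51187439}\right) = \frac{2955107844}{263871248045}$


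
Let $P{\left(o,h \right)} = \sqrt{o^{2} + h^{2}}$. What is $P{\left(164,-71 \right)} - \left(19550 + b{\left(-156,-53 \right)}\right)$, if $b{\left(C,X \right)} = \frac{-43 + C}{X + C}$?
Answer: $- \frac{4086149}{209} + \sqrt{31937} \approx -19372.0$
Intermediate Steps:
$b{\left(C,X \right)} = \frac{-43 + C}{C + X}$
$P{\left(o,h \right)} = \sqrt{h^{2} + o^{2}}$
$P{\left(164,-71 \right)} - \left(19550 + b{\left(-156,-53 \right)}\right) = \sqrt{\left(-71\right)^{2} + 164^{2}} - \left(19550 + \frac{-43 - 156}{-156 - 53}\right) = \sqrt{5041 + 26896} - \left(19550 + \frac{1}{-209} \left(-199\right)\right) = \sqrt{31937} - \left(19550 - - \frac{199}{209}\right) = \sqrt{31937} - \frac{4086149}{209} = - \frac{4086149}{209} + \sqrt{31937}$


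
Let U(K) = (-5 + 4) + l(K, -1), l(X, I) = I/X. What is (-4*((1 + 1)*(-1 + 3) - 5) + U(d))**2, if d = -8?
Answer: 625/64 ≈ 9.7656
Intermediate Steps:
U(K) = -1 - 1/K (U(K) = (-5 + 4) - 1/K = -1 - 1/K)
(-4*((1 + 1)*(-1 + 3) - 5) + U(d))**2 = (-4*((1 + 1)*(-1 + 3) - 5) + (-1 - 1*(-8))/(-8))**2 = (-4*(2*2 - 5) - (-1 + 8)/8)**2 = (-4*(4 - 5) - 1/8*7)**2 = (-4*(-1) - 7/8)**2 = (4 - 7/8)**2 = (25/8)**2 = 625/64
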